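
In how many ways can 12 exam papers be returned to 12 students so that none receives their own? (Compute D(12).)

Derangements satisfy D(n) = (n-1)(D(n-1) + D(n-2)), starting from D(0)=1, D(1)=0.
D(2) = 1 x (0 + 1) = 1
D(3) = 2 x (1 + 0) = 2
D(4) = 3 x (2 + 1) = 9
D(5) = 4 x (9 + 2) = 44
D(6) = 5 x (44 + 9) = 265
D(7) = 6 x (265 + 44) = 1854
D(8) = 7 x (1854 + 265) = 14833
D(9) = 8 x (14833 + 1854) = 133496
D(10) = 9 x (133496 + 14833) = 1334961
D(11) = 10 x (1334961 + 133496) = 14684570
D(12) = 11 x (D(11) + D(10)) = 11 x (14684570 + 1334961)

Final answer: D(12) = 176214841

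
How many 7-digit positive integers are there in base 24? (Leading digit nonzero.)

These are the integers in [24^6, 24^7), so the count is 24^7 - 24^6 = 23 x 24^6.

Final answer: 4395368448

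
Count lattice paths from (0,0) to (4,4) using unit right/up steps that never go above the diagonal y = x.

Total monotonic paths to (4,4): C(8,4) = 70.
By the reflection principle, paths that go above the diagonal number C(8,5) = 56.
Valid Dyck paths: 70 - 56.
(Check: C(8,4) - C(8,5) = C(8,4)/5, the Catalan number C_{4}.)

Final answer: C_{4} = 14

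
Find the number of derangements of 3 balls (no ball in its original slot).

D(n) = (n-1)(D(n-1) + D(n-2)), D(0)=1, D(1)=0.
D(2) = 1 x (0 + 1) = 1
D(3) = 2 x (D(2) + D(1)) = 2 x (1 + 0)

Final answer: D(3) = 2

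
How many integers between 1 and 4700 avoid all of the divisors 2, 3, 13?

|div by 2|=2350, |div by 3|=1566, |div by 13|=361.
|div by 2&3|=783, |div by 2&13|=180, |div by 3&13|=120, |div by all|=60.
By inclusion-exclusion, divisible by at least one: 2350+1566+361-783-180-120+60 = 3254.
Not divisible by any: 4700 - 3254.

Final answer: 1446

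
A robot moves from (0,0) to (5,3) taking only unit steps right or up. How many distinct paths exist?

Each path has 5 right steps and 3 up steps in some order (8 steps total).
Choose which 3 of the 8 steps are up: C(8,3).

Final answer: C(8,3) = 56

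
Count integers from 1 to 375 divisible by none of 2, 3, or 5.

|div by 2|=187, |div by 3|=125, |div by 5|=75.
|div by 2&3|=62, |div by 2&5|=37, |div by 3&5|=25, |div by all|=12.
By inclusion-exclusion, divisible by at least one: 187+125+75-62-37-25+12 = 275.
Not divisible by any: 375 - 275.

Final answer: 100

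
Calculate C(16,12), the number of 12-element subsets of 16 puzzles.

C(16,12) = 16!/(12! x 4!).

Final answer: \binom{16}{12} = 1820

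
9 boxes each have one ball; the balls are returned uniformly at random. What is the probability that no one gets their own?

Use the recurrence D(n) = (n-1)(D(n-1) + D(n-2)) with D(0)=1, D(1)=0.
Building up: D(2)=1, D(3)=2, D(4)=9, D(5)=44, D(6)=265, D(7)=1854, D(8)=14833, D(9)=133496.
Total arrangements: 9! = 362880.
Probability = D(9)/9! = 16687/45360.

Final answer: D(9)/9! = 133496/362880 = 0.367879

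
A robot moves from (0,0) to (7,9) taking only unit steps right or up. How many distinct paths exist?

Each path has 7 right steps and 9 up steps in some order (16 steps total).
Choose which 9 of the 16 steps are up: C(16,9).

Final answer: C(16,9) = 11440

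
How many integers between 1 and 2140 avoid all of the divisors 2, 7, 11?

|div by 2|=1070, |div by 7|=305, |div by 11|=194.
|div by 2&7|=152, |div by 2&11|=97, |div by 7&11|=27, |div by all|=13.
By inclusion-exclusion, divisible by at least one: 1070+305+194-152-97-27+13 = 1306.
Not divisible by any: 2140 - 1306.

Final answer: 834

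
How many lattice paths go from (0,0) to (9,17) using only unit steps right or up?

Each path has 9 right steps and 17 up steps in some order (26 steps total).
Choose which 17 of the 26 steps are up: C(26,17).

Final answer: C(26,17) = 3124550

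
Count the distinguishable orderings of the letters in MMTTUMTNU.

Letters (M:3, N:1, T:3, U:2). Total letters: 9.
Permutations = 9!/(3! x 3! x 2!).

Final answer: 5040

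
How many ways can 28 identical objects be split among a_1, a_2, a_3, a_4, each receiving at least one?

Substitute a'_i = a_i - 1 (so a'_i >= 0). Then sum a'_i = 28 - 4 = 24.
Stars and bars: C(24+4-1, 4-1) = C(27,3).

Final answer: C(27,3) = 2925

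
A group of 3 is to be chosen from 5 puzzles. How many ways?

C(5,3) = 5!/(3! x (5-3)!).

Final answer: C(5,3) = 10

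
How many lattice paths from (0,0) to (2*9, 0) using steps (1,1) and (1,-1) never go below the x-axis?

Total monotonic paths to (9,9): C(18,9) = 48620.
A path is bad iff it touches y = x + 1; reflecting its initial segment maps bad paths bijectively onto all paths to (8,10), of which there are C(18,10) = 43758.
Valid Dyck paths: 48620 - 43758.
(These counts are the Catalan numbers.)

Final answer: C_{9} = 4862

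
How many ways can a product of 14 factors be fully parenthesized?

This is counted by the nth Catalan number C_n. Here n = 14 - 1 = 13.
C_n = C(2n,n)/(n+1), so C_{13} = C(26,13)/14 = 10400600/14.

Final answer: C_{13} = 742900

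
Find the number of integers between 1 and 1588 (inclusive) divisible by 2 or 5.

Multiples of 2: 794. Multiples of 5: 317. Of both (lcm=10): 158.
By inclusion-exclusion: 794 + 317 - 158.

Final answer: 953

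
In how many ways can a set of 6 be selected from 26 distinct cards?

C(26,6) = 26!/(6! x 20!).

Final answer: \binom{26}{6} = 230230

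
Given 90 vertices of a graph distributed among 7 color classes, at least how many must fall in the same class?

By pigeonhole with 90 objects and 7 categories: ceiling(90/7).

Final answer: 13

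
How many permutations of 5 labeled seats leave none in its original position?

Derangements satisfy D(n) = (n-1)(D(n-1) + D(n-2)), starting from D(0)=1, D(1)=0.
D(2) = 1 x (0 + 1) = 1
D(3) = 2 x (1 + 0) = 2
D(4) = 3 x (2 + 1) = 9
D(5) = 4 x (D(4) + D(3)) = 4 x (9 + 2)

Final answer: D(5) = 44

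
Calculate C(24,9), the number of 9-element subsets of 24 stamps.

C(24,9) = 24!/(9! x 15!).

Final answer: \binom{24}{9} = 1307504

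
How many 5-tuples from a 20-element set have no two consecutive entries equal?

Let g(n) count such strings. g(1) = 20, and each valid string of length n-1 extends in 19 ways (any symbol but the last), so g(n) = 19 g(n-1).
Total: g(5) = 20 x 19^4.

Final answer: 20 x 19^{4} = 2606420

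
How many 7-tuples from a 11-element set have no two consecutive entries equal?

Let g(n) count such strings. g(1) = 11, and each valid string of length n-1 extends in 10 ways (any symbol but the last), so g(n) = 10 g(n-1).
Total: g(7) = 11 x 10^6.

Final answer: 11 x 10^{6} = 11000000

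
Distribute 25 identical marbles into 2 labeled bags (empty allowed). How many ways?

Stars and bars: C(n+k-1, k-1) = C(26,1).

Final answer: C(26,1) = 26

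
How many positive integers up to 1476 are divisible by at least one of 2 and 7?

Multiples of 2: 738. Multiples of 7: 210. Of both (lcm=14): 105.
By inclusion-exclusion: 738 + 210 - 105.

Final answer: 843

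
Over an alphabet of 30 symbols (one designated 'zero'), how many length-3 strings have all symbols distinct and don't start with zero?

First digit: 29 (nonzero). Second: 29 (not first). Third: 28, etc.
Total: 29 x 29 x 28.

Final answer: 23548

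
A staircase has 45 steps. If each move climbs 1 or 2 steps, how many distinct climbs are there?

Condition on the final move: it is a 1-step (f(n-1) ways to get there) or a 2-step (f(n-2) ways), so f(n) = f(n-1) + f(n-2), with f(1)=1, f(2)=2.
Iterating the recurrence: f(1)=1, f(2)=2, f(3)=3, f(4)=5, f(5)=8, f(6)=13, f(7)=21, f(8)=34, f(9)=55, f(10)=89, f(11)=144, f(12)=233, f(13)=377, f(14)=610, f(15)=987, f(16)=1597, f(17)=2584, f(18)=4181, f(19)=6765, f(20)=10946, f(21)=17711, f(22)=28657, f(23)=46368, f(24)=75025, f(25)=121393, f(26)=196418, f(27)=317811, f(28)=514229, f(29)=832040, f(30)=1346269, f(31)=2178309, f(32)=3524578, f(33)=5702887, f(34)=9227465, f(35)=14930352, f(36)=24157817, f(37)=39088169, f(38)=63245986, f(39)=102334155, f(40)=165580141, f(41)=267914296, f(42)=433494437, f(43)=701408733, f(44)=1134903170, f(45)=1836311903.

Final answer: 1836311903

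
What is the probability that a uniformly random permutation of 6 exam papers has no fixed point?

Derangements satisfy D(n) = (n-1)(D(n-1) + D(n-2)), starting from D(0)=1, D(1)=0.
Building up: D(2)=1, D(3)=2, D(4)=9, D(5)=44, D(6)=265.
Total arrangements: 6! = 720.
Probability = D(6)/6! = 53/144.

Final answer: D(6)/6! = 265/720 = 0.368056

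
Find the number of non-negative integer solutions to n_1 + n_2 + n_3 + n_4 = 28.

Stars and bars with 28 stars and 3 bars:
C(28+4-1, 4-1) = C(31,3).

Final answer: C(31,3) = 4495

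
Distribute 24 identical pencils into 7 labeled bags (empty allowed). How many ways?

Stars and bars: C(n+k-1, k-1) = C(30,6).

Final answer: C(30,6) = 593775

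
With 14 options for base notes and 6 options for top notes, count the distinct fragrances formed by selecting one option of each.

By the multiplication principle: 14 x 6.

Final answer: 84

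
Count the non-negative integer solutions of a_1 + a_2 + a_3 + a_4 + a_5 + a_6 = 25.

Stars and bars with 25 stars and 5 bars:
C(25+6-1, 6-1) = C(30,5).

Final answer: C(30,5) = 142506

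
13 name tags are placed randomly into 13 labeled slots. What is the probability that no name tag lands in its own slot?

D(n) = (n-1)(D(n-1) + D(n-2)), D(0)=1, D(1)=0.
Building up: D(2)=1, D(3)=2, D(4)=9, D(5)=44, D(6)=265, D(7)=1854, D(8)=14833, D(9)=133496, D(10)=1334961, D(11)=14684570, D(12)=176214841, D(13)=2290792932.
Total arrangements: 13! = 6227020800.
Probability = D(13)/13! = 63633137/172972800.

Final answer: D(13)/13! = 2290792932/6227020800 = 0.367879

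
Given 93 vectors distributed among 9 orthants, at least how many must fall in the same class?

By pigeonhole with 93 objects and 9 categories: ceiling(93/9).

Final answer: 11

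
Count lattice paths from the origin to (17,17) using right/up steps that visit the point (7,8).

Paths (0,0)->(7,8): C(15,8) = 6435.
Paths (7,8)->(17,17): C(19,9) = 92378.
By multiplication principle: 6435 x 92378.

Final answer: 594452430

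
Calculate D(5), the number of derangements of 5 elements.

Use the recurrence D(n) = (n-1)(D(n-1) + D(n-2)) with D(0)=1, D(1)=0.
D(2) = 1 x (0 + 1) = 1
D(3) = 2 x (1 + 0) = 2
D(4) = 3 x (2 + 1) = 9
D(5) = 4 x (D(4) + D(3)) = 4 x (9 + 2)

Final answer: D(5) = 44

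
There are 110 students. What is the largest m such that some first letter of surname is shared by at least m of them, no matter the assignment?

There are 26 possible values for first letter of surname. With 110 students and 26 categories, by pigeonhole: ceiling(110/26).

Final answer: 5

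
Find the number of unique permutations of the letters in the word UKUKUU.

Letters (K:2, U:4). Total letters: 6.
Permutations = 6!/(4! x 2!).

Final answer: 15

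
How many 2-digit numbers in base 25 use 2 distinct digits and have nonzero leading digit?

The leading digit has 24 choices (anything but zero); the next has 24 (anything but the first), then 23, and so on, one fewer each time.
Total: 24 x 24.

Final answer: 576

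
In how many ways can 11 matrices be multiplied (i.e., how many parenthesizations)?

This is a standard Catalan-number count: the answer is C_n. Here n = 11 - 1 = 10.
C_n = C(2n,n) - C(2n,n+1), so C_{10} = C(20,10) - C(20,11) = 184756 - 167960.

Final answer: C_{10} = 16796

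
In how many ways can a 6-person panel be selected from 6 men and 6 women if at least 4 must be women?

Sum over valid woman counts:
C(6,4)C(6,2) = 225
C(6,5)C(6,1) = 36
C(6,6)C(6,0) = 1
Total: 225 + 36 + 1.

Final answer: 262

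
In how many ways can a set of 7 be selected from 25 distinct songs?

C(25,7) = 25!/(7! x 18!).

Final answer: \binom{25}{7} = 480700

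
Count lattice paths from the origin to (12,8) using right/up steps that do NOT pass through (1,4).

Total paths to (12,8): C(20,8) = 125970.
Paths through (1,4): C(5,4) x C(15,4) = 6825.
Avoiding (1,4): 125970 - 6825.

Final answer: 119145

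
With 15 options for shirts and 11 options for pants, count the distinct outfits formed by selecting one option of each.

By the multiplication principle: 15 x 11.

Final answer: 165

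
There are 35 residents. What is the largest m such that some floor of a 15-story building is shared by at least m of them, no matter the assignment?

There are 15 possible values for floor of a 15-story building. With 35 residents and 15 categories, by pigeonhole: ceiling(35/15).

Final answer: 3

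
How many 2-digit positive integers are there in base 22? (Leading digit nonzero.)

In base 22, the leading digit has 21 choices (1..21); each of the remaining 1 digits has 22 choices.
Total: 21 x 22^1.

Final answer: 462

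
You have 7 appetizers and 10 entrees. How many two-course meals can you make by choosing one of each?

By the multiplication principle: 7 x 10.

Final answer: 70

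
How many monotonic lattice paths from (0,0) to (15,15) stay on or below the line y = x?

Total monotonic paths to (15,15): C(30,15) = 155117520.
By the reflection principle, paths that go above the diagonal number C(30,16) = 145422675.
Valid Dyck paths: 155117520 - 145422675.
(This is the Catalan number C_{15}.)

Final answer: C_{15} = 9694845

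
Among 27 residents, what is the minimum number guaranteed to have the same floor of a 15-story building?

There are 15 possible values for floor of a 15-story building. With 27 residents and 15 categories, by pigeonhole: ceiling(27/15).

Final answer: 2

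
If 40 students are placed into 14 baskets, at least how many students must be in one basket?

By the pigeonhole principle: ceiling(40/14).

Final answer: 3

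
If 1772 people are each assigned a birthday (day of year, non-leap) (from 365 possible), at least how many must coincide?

There are 365 possible values for birthday (day of year, non-leap). With 1772 people and 365 categories, by pigeonhole: ceiling(1772/365).

Final answer: 5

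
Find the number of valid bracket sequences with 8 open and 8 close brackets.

This is counted by the nth Catalan number C_n. Here n = 8 (pairs).
C_n = (2n)!/(n!(n+1)!), so C_{8} = 16!/(8! x 9!) = C(16,8)/9 = 12870/9.

Final answer: C_{8} = 1430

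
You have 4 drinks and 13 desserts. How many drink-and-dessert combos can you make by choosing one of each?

By the multiplication principle: 4 x 13.

Final answer: 52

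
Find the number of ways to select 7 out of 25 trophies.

C(25,7) = 25!/(7! x (25-7)!).

Final answer: C(25,7) = 480700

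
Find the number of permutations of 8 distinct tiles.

The number of ways to arrange 8 distinct objects is 8!.

Final answer: 8! = 40320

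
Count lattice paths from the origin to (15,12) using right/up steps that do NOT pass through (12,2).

Total paths to (15,12): C(27,12) = 17383860.
Paths through (12,2): C(14,2) x C(13,10) = 26026.
Avoiding (12,2): 17383860 - 26026.

Final answer: 17357834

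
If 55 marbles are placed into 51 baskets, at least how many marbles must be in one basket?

By the pigeonhole principle: ceiling(55/51).

Final answer: 2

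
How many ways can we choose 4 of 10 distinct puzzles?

C(10,4) = 10!/(4! x 6!).

Final answer: \binom{10}{4} = 210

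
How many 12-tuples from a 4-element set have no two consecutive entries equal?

First character: 4 choices. Each subsequent: 3 choices (must differ from the previous one).
Total: 4 x 3^11.

Final answer: 4 x 3^{11} = 708588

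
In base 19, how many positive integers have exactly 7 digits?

In base 19, the leading digit has 18 choices (1..18); each of the remaining 6 digits has 19 choices.
Total: 18 x 19^6.

Final answer: 846825858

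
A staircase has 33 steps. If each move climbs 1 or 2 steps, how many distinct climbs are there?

Condition on the final move: it is a 1-step (f(n-1) ways to get there) or a 2-step (f(n-2) ways), so f(n) = f(n-1) + f(n-2), with f(1)=1, f(2)=2.
Iterating the recurrence: f(1)=1, f(2)=2, f(3)=3, f(4)=5, f(5)=8, f(6)=13, f(7)=21, f(8)=34, f(9)=55, f(10)=89, f(11)=144, f(12)=233, f(13)=377, f(14)=610, f(15)=987, f(16)=1597, f(17)=2584, f(18)=4181, f(19)=6765, f(20)=10946, f(21)=17711, f(22)=28657, f(23)=46368, f(24)=75025, f(25)=121393, f(26)=196418, f(27)=317811, f(28)=514229, f(29)=832040, f(30)=1346269, f(31)=2178309, f(32)=3524578, f(33)=5702887.

Final answer: 5702887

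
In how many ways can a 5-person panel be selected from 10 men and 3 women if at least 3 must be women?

Sum over valid woman counts:
C(3,3)C(10,2).

Final answer: 45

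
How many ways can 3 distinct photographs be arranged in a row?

The number of ways to arrange 3 distinct objects is 3!.

Final answer: 3! = 6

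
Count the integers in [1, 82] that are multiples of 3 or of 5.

Multiples of 3: 27. Multiples of 5: 16. Of both (lcm=15): 5.
By inclusion-exclusion: 27 + 16 - 5.

Final answer: 38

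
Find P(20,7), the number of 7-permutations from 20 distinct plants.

P(20,7) = 20!/(20-7)! = 20!/13!.

Final answer: P(20,7) = 390700800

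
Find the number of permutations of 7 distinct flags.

The number of ways to arrange 7 distinct objects is 7!.

Final answer: 7! = 5040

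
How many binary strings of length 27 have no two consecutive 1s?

Classify by the final bit: ...0 gives a(n-1) strings, ...01 gives a(n-2) strings. Thus a(n) = a(n-1) + a(n-2) with a(1)=2, a(2)=3.
Iterating the recurrence: a(1)=2, a(2)=3, a(3)=5, a(4)=8, a(5)=13, a(6)=21, a(7)=34, a(8)=55, a(9)=89, a(10)=144, a(11)=233, a(12)=377, a(13)=610, a(14)=987, a(15)=1597, a(16)=2584, a(17)=4181, a(18)=6765, a(19)=10946, a(20)=17711, a(21)=28657, a(22)=46368, a(23)=75025, a(24)=121393, a(25)=196418, a(26)=317811, a(27)=514229.

Final answer: 514229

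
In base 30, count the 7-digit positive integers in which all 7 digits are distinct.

First digit: 29 (nonzero). Second: 29 (not first). Third: 28, etc.
Total: 29 x 29 x 28 x 27 x 26 x 25 x 24.

Final answer: 9918417600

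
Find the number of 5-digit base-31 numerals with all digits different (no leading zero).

The leading digit has 30 choices (anything but zero); the next has 30 (anything but the first), then 29, and so on, one fewer each time.
Total: 30 x 30 x 29 x 28 x 27.

Final answer: 19731600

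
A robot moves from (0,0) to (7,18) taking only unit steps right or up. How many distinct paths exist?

Each path has 7 right steps and 18 up steps in some order (25 steps total).
Choose which 18 of the 25 steps are up: C(25,18).

Final answer: C(25,18) = 480700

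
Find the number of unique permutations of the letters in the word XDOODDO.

Letters (D:3, O:3, X:1). Total letters: 7.
Permutations = 7!/(3! x 3!).

Final answer: 140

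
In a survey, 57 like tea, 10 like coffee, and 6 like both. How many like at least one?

|A union B| = |A| + |B| - |A intersect B| = 57 + 10 - 6.

Final answer: 61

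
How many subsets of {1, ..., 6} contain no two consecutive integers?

Let a(n) count such subsets of {1, ..., n}. Either n is excluded (a(n-1) ways) or n is included, forcing n-1 out (a(n-2) ways), so a(n) = a(n-1) + a(n-2) with a(1)=2, a(2)=3.
Computing successive values: a(1)=2, a(2)=3, a(3)=5, a(4)=8, a(5)=13, a(6)=21.

Final answer: 21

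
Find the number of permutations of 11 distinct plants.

The number of ways to arrange 11 distinct objects is 11!.

Final answer: 11! = 39916800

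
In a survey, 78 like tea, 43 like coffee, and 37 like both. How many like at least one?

|A union B| = |A| + |B| - |A intersect B| = 78 + 43 - 37.

Final answer: 84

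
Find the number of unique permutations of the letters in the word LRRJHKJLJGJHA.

Letters (A:1, G:1, H:2, J:4, K:1, L:2, R:2). Total letters: 13.
Permutations = 13!/(4! x 2! x 2! x 2!).

Final answer: 32432400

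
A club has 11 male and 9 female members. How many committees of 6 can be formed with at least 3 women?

Sum over valid woman counts:
C(9,3)C(11,3) = 13860
C(9,4)C(11,2) = 6930
C(9,5)C(11,1) = 1386
C(9,6)C(11,0) = 84
Total: 13860 + 6930 + 1386 + 84.

Final answer: 22260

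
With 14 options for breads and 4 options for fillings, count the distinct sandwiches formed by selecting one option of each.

By the multiplication principle: 14 x 4.

Final answer: 56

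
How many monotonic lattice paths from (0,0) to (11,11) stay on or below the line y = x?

Total monotonic paths to (11,11): C(22,11) = 705432.
Reflecting each bad path at its first crossing gives a bijection with paths to (10,12): C(22,12) = 646646.
Valid Dyck paths: 705432 - 646646.
(These counts are the Catalan numbers.)

Final answer: C_{11} = 58786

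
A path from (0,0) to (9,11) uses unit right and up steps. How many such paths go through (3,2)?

Paths (0,0)->(3,2): C(5,2) = 10.
Paths (3,2)->(9,11): C(15,9) = 5005.
By multiplication principle: 10 x 5005.

Final answer: 50050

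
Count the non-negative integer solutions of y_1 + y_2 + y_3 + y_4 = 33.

Stars and bars with 33 stars and 3 bars:
C(33+4-1, 4-1) = C(36,3).

Final answer: C(36,3) = 7140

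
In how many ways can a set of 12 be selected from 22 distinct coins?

C(22,12) = 22!/(12! x 10!).

Final answer: \binom{22}{12} = 646646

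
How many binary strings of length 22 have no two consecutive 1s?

Let a(n) count valid strings. If the last bit is 0 the prefix is any valid string of length n-1; if it is 1 the string must end in 01 with a valid prefix of length n-2. So a(n) = a(n-1) + a(n-2), a(1)=2, a(2)=3.
Iterating the recurrence: a(1)=2, a(2)=3, a(3)=5, a(4)=8, a(5)=13, a(6)=21, a(7)=34, a(8)=55, a(9)=89, a(10)=144, a(11)=233, a(12)=377, a(13)=610, a(14)=987, a(15)=1597, a(16)=2584, a(17)=4181, a(18)=6765, a(19)=10946, a(20)=17711, a(21)=28657, a(22)=46368.

Final answer: 46368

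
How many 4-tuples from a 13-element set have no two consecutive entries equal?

Let g(n) count such strings. g(1) = 13, and each valid string of length n-1 extends in 12 ways (any symbol but the last), so g(n) = 12 g(n-1).
Total: g(4) = 13 x 12^3.

Final answer: 13 x 12^{3} = 22464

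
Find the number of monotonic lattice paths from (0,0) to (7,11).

Each path has 7 right steps and 11 up steps in some order (18 steps total).
Choose which 11 of the 18 steps are up: C(18,11).

Final answer: C(18,11) = 31824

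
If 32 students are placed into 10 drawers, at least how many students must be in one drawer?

By the pigeonhole principle: ceiling(32/10).

Final answer: 4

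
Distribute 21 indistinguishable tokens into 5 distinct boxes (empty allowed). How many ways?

Stars and bars: C(n+k-1, k-1) = C(25,4).

Final answer: C(25,4) = 12650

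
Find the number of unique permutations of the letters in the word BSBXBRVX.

Letters (B:3, R:1, S:1, V:1, X:2). Total letters: 8.
Permutations = 8!/(3! x 2!).

Final answer: 3360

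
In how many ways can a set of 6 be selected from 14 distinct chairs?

C(14,6) = 14!/(6! x 8!).

Final answer: \binom{14}{6} = 3003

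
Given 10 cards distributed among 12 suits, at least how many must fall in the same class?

By pigeonhole with 10 objects and 12 categories: ceiling(10/12).

Final answer: 1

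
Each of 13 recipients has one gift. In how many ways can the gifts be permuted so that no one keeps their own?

Use the recurrence D(n) = (n-1)(D(n-1) + D(n-2)) with D(0)=1, D(1)=0.
D(2) = 1 x (0 + 1) = 1
D(3) = 2 x (1 + 0) = 2
D(4) = 3 x (2 + 1) = 9
D(5) = 4 x (9 + 2) = 44
D(6) = 5 x (44 + 9) = 265
D(7) = 6 x (265 + 44) = 1854
D(8) = 7 x (1854 + 265) = 14833
D(9) = 8 x (14833 + 1854) = 133496
D(10) = 9 x (133496 + 14833) = 1334961
D(11) = 10 x (1334961 + 133496) = 14684570
D(12) = 11 x (14684570 + 1334961) = 176214841
D(13) = 12 x (D(12) + D(11)) = 12 x (176214841 + 14684570)

Final answer: D(13) = 2290792932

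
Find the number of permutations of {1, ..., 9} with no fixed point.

Use the recurrence D(n) = (n-1)(D(n-1) + D(n-2)) with D(0)=1, D(1)=0.
Building up: D(2)=1, D(3)=2, D(4)=9, D(5)=44, D(6)=265, D(7)=1854, D(8)=14833.
D(9) = 8 x (D(8) + D(7)) = 8 x (14833 + 1854).

Final answer: D(9) = 133496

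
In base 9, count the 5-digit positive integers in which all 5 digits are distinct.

The leading digit has 8 choices (anything but zero); the next has 8 (anything but the first), then 7, and so on, one fewer each time.
Total: 8 x 8 x 7 x 6 x 5.

Final answer: 13440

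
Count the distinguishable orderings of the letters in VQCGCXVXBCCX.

Letters (B:1, C:4, G:1, Q:1, V:2, X:3). Total letters: 12.
Permutations = 12!/(4! x 3! x 2!).

Final answer: 1663200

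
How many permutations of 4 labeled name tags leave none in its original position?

Derangements satisfy D(n) = (n-1)(D(n-1) + D(n-2)), starting from D(0)=1, D(1)=0.
D(2) = 1 x (0 + 1) = 1
D(3) = 2 x (1 + 0) = 2
D(4) = 3 x (D(3) + D(2)) = 3 x (2 + 1)

Final answer: D(4) = 9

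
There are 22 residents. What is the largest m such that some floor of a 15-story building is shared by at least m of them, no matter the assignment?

There are 15 possible values for floor of a 15-story building. With 22 residents and 15 categories, by pigeonhole: ceiling(22/15).

Final answer: 2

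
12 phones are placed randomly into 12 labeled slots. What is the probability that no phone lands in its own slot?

Derangements satisfy D(n) = (n-1)(D(n-1) + D(n-2)), starting from D(0)=1, D(1)=0.
Building up: D(2)=1, D(3)=2, D(4)=9, D(5)=44, D(6)=265, D(7)=1854, D(8)=14833, D(9)=133496, D(10)=1334961, D(11)=14684570, D(12)=176214841.
Total arrangements: 12! = 479001600.
Probability = D(12)/12! = 16019531/43545600.

Final answer: D(12)/12! = 176214841/479001600 = 0.367879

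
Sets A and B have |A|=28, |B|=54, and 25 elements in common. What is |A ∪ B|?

|A union B| = |A| + |B| - |A intersect B| = 28 + 54 - 25.

Final answer: 57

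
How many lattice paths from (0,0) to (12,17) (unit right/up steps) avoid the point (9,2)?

Total paths to (12,17): C(29,17) = 51895935.
Paths through (9,2): C(11,2) x C(18,15) = 44880.
Avoiding (9,2): 51895935 - 44880.

Final answer: 51851055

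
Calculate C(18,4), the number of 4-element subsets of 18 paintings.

C(18,4) = 18!/(4! x (18-4)!).

Final answer: C(18,4) = 3060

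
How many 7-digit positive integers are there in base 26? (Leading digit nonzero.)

In base 26, the leading digit has 25 choices (1..25); each of the remaining 6 digits has 26 choices.
Total: 25 x 26^6.

Final answer: 7722894400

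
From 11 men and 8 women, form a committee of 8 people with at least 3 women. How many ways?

Sum over valid woman counts:
C(8,3)C(11,5) = 25872
C(8,4)C(11,4) = 23100
C(8,5)C(11,3) = 9240
C(8,6)C(11,2) = 1540
C(8,7)C(11,1) = 88
C(8,8)C(11,0) = 1
Total: 25872 + 23100 + 9240 + 1540 + 88 + 1.

Final answer: 59841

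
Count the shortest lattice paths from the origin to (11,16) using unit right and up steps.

Each path has 11 right steps and 16 up steps in some order (27 steps total).
Choose which 16 of the 27 steps are up: C(27,16).

Final answer: C(27,16) = 13037895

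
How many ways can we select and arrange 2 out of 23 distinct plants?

P(23,2) = 23!/(23-2)! = 23!/21!.

Final answer: P(23,2) = 506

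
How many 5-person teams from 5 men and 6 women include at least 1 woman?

Sum over valid woman counts:
C(6,1)C(5,4) = 30
C(6,2)C(5,3) = 150
C(6,3)C(5,2) = 200
C(6,4)C(5,1) = 75
C(6,5)C(5,0) = 6
Total: 30 + 150 + 200 + 75 + 6.

Final answer: 461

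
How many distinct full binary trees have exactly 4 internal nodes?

This is a standard Catalan-number count: the answer is C_n. Here n = 4.
Using C_0 = 1 and C_(k+1) = C_k x 2(2k+1)/(k+2), build up term by term: C_1=1, C_2=2, C_3=5, C_4=14.

Final answer: C_{4} = 14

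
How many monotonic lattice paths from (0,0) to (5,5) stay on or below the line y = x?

Total monotonic paths to (5,5): C(10,5) = 252.
A path is bad iff it touches y = x + 1; reflecting its initial segment maps bad paths bijectively onto all paths to (4,6), of which there are C(10,6) = 210.
Valid Dyck paths: 252 - 210.
(Equivalently, C_{5} = C(10,5)/6 = 252/6.)

Final answer: C_{5} = 42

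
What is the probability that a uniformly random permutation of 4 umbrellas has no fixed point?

Use the recurrence D(n) = (n-1)(D(n-1) + D(n-2)) with D(0)=1, D(1)=0.
Building up: D(2)=1, D(3)=2, D(4)=9.
Total arrangements: 4! = 24.
Probability = D(4)/4! = 3/8.

Final answer: D(4)/4! = 9/24 = 0.375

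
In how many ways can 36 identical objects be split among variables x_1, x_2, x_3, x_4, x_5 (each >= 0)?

Stars and bars with 36 stars and 4 bars:
C(36+5-1, 5-1) = C(40,4).

Final answer: C(40,4) = 91390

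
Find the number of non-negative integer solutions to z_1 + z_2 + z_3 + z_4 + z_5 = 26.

Stars and bars with 26 stars and 4 bars:
C(26+5-1, 5-1) = C(30,4).

Final answer: C(30,4) = 27405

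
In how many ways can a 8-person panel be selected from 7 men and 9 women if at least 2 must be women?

Sum over valid woman counts:
C(9,2)C(7,6) = 252
C(9,3)C(7,5) = 1764
C(9,4)C(7,4) = 4410
C(9,5)C(7,3) = 4410
C(9,6)C(7,2) = 1764
C(9,7)C(7,1) = 252
C(9,8)C(7,0) = 9
Total: 252 + 1764 + 4410 + 4410 + 1764 + 252 + 9.

Final answer: 12861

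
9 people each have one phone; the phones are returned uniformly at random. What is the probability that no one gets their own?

D(n) = (n-1)(D(n-1) + D(n-2)), D(0)=1, D(1)=0.
Building up: D(2)=1, D(3)=2, D(4)=9, D(5)=44, D(6)=265, D(7)=1854, D(8)=14833, D(9)=133496.
Total arrangements: 9! = 362880.
Probability = D(9)/9! = 16687/45360.

Final answer: D(9)/9! = 133496/362880 = 0.367879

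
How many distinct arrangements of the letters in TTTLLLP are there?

Letters (L:3, P:1, T:3). Total letters: 7.
Permutations = 7!/(3! x 3!).

Final answer: 140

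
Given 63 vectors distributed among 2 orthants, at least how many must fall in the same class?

By pigeonhole with 63 objects and 2 categories: ceiling(63/2).

Final answer: 32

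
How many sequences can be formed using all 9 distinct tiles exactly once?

The number of ways to arrange 9 distinct objects is 9!.

Final answer: 9! = 362880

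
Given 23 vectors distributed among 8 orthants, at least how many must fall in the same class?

By pigeonhole with 23 objects and 8 categories: ceiling(23/8).

Final answer: 3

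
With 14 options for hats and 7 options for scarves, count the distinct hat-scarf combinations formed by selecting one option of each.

By the multiplication principle: 14 x 7.

Final answer: 98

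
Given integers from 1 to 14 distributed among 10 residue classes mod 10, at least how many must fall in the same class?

By pigeonhole with 14 objects and 10 categories: ceiling(14/10).

Final answer: 2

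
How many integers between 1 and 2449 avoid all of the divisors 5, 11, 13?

|div by 5|=489, |div by 11|=222, |div by 13|=188.
|div by 5&11|=44, |div by 5&13|=37, |div by 11&13|=17, |div by all|=3.
By inclusion-exclusion, divisible by at least one: 489+222+188-44-37-17+3 = 804.
Not divisible by any: 2449 - 804.

Final answer: 1645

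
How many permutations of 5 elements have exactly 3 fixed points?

Choose which 3 elements are fixed: C(5,3) = 10.
Derange the remaining 2 using D(j) = (j-1)(D(j-1) + D(j-2)), D(0)=1, D(1)=0: D(2)=1.
Total: 10 x 1.

Final answer: C(5,3) D(2) = 10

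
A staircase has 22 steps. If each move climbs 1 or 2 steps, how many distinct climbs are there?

Condition on the final move: it is a 1-step (f(n-1) ways to get there) or a 2-step (f(n-2) ways), so f(n) = f(n-1) + f(n-2), with f(1)=1, f(2)=2.
Building up term by term: f(1)=1, f(2)=2, f(3)=3, f(4)=5, f(5)=8, f(6)=13, f(7)=21, f(8)=34, f(9)=55, f(10)=89, f(11)=144, f(12)=233, f(13)=377, f(14)=610, f(15)=987, f(16)=1597, f(17)=2584, f(18)=4181, f(19)=6765, f(20)=10946, f(21)=17711, f(22)=28657.

Final answer: 28657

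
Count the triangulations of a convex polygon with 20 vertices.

This is counted by the nth Catalan number C_n. Here n = 20 - 2 = 18.
C_n = C(2n,n) - C(2n,n+1), so C_{18} = C(36,18) - C(36,19) = 9075135300 - 8597496600.

Final answer: C_{18} = 477638700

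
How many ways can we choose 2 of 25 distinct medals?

C(25,2) = 25!/(2! x (25-2)!).

Final answer: C(25,2) = 300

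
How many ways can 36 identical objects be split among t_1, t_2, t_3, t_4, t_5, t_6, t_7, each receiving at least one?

Substitute t'_i = t_i - 1 (so t'_i >= 0). Then sum t'_i = 36 - 7 = 29.
Stars and bars: C(29+7-1, 7-1) = C(35,6).

Final answer: C(35,6) = 1623160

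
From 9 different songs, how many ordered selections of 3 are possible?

P(9,3) = 9!/(9-3)! = 9!/6!.

Final answer: P(9,3) = 504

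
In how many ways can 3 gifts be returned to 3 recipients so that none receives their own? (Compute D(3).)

Use the recurrence D(n) = (n-1)(D(n-1) + D(n-2)) with D(0)=1, D(1)=0.
D(2) = 1 x (0 + 1) = 1
D(3) = 2 x (D(2) + D(1)) = 2 x (1 + 0)

Final answer: D(3) = 2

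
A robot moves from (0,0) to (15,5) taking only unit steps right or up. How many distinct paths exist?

Each path has 15 right steps and 5 up steps in some order (20 steps total).
Choose which 5 of the 20 steps are up: C(20,5).

Final answer: C(20,5) = 15504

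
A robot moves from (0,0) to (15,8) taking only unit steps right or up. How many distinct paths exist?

Each path has 15 right steps and 8 up steps in some order (23 steps total).
Choose which 8 of the 23 steps are up: C(23,8).

Final answer: C(23,8) = 490314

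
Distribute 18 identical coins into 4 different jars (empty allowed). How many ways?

Stars and bars: C(n+k-1, k-1) = C(21,3).

Final answer: C(21,3) = 1330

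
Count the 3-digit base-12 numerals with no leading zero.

Leading digit: 11 options (nonzero). Other 2 digit(s): 12 options each.
Total: 11 x 12^2.

Final answer: 1584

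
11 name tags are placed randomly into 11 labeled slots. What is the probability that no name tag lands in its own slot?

D(n) = (n-1)(D(n-1) + D(n-2)), D(0)=1, D(1)=0.
Building up: D(2)=1, D(3)=2, D(4)=9, D(5)=44, D(6)=265, D(7)=1854, D(8)=14833, D(9)=133496, D(10)=1334961, D(11)=14684570.
Total arrangements: 11! = 39916800.
Probability = D(11)/11! = 1468457/3991680.

Final answer: D(11)/11! = 14684570/39916800 = 0.367879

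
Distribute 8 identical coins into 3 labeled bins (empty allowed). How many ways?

Stars and bars: C(n+k-1, k-1) = C(10,2).

Final answer: C(10,2) = 45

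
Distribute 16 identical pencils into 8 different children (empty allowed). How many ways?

Stars and bars: C(n+k-1, k-1) = C(23,7).

Final answer: C(23,7) = 245157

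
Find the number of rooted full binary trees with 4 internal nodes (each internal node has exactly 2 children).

This is counted by the nth Catalan number C_n. Here n = 4.
C_n = C(2n,n) - C(2n,n+1), so C_{4} = C(8,4) - C(8,5) = 70 - 56.

Final answer: C_{4} = 14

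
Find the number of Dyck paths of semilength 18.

Total monotonic paths to (18,18): C(36,18) = 9075135300.
By the reflection principle, paths that go above the diagonal number C(36,19) = 8597496600.
Valid Dyck paths: 9075135300 - 8597496600.
(Equivalently, C_{18} = C(36,18)/19 = 9075135300/19.)

Final answer: C_{18} = 477638700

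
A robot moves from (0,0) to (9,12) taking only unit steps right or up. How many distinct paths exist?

Each path has 9 right steps and 12 up steps in some order (21 steps total).
Choose which 12 of the 21 steps are up: C(21,12).

Final answer: C(21,12) = 293930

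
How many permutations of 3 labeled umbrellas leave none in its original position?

D(n) = (n-1)(D(n-1) + D(n-2)), D(0)=1, D(1)=0.
D(2) = 1 x (0 + 1) = 1
D(3) = 2 x (D(2) + D(1)) = 2 x (1 + 0)

Final answer: D(3) = 2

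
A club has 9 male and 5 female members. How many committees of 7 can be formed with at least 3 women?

Sum over valid woman counts:
C(5,3)C(9,4) = 1260
C(5,4)C(9,3) = 420
C(5,5)C(9,2) = 36
Total: 1260 + 420 + 36.

Final answer: 1716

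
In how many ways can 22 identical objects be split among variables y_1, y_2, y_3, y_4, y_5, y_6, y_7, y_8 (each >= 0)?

Stars and bars with 22 stars and 7 bars:
C(22+8-1, 8-1) = C(29,7).

Final answer: C(29,7) = 1560780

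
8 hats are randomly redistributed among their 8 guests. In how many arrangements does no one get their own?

Derangements satisfy D(n) = (n-1)(D(n-1) + D(n-2)), starting from D(0)=1, D(1)=0.
D(2) = 1 x (0 + 1) = 1
D(3) = 2 x (1 + 0) = 2
D(4) = 3 x (2 + 1) = 9
D(5) = 4 x (9 + 2) = 44
D(6) = 5 x (44 + 9) = 265
D(7) = 6 x (265 + 44) = 1854
D(8) = 7 x (D(7) + D(6)) = 7 x (1854 + 265)

Final answer: D(8) = 14833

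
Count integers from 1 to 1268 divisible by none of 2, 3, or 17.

|div by 2|=634, |div by 3|=422, |div by 17|=74.
|div by 2&3|=211, |div by 2&17|=37, |div by 3&17|=24, |div by all|=12.
By inclusion-exclusion, divisible by at least one: 634+422+74-211-37-24+12 = 870.
Not divisible by any: 1268 - 870.

Final answer: 398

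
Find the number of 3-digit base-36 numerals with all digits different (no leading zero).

The leading digit has 35 choices (anything but zero); the next has 35 (anything but the first), then 34, and so on, one fewer each time.
Total: 35 x 35 x 34.

Final answer: 41650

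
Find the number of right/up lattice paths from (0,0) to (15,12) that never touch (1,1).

Total paths to (15,12): C(27,12) = 17383860.
Paths through (1,1): C(2,1) x C(25,11) = 8914800.
Avoiding (1,1): 17383860 - 8914800.

Final answer: 8469060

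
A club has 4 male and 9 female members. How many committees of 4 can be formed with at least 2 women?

Sum over valid woman counts:
C(9,2)C(4,2) = 216
C(9,3)C(4,1) = 336
C(9,4)C(4,0) = 126
Total: 216 + 336 + 126.

Final answer: 678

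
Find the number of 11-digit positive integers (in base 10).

The leading digit cannot be 0 (9 options); the other 10 digits can be anything (10 options each).
Total: 9 x 10^10.

Final answer: 90000000000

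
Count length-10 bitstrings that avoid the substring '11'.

Classify by the final bit: ...0 gives a(n-1) strings, ...01 gives a(n-2) strings. Thus a(n) = a(n-1) + a(n-2) with a(1)=2, a(2)=3.
Computing successive values: a(1)=2, a(2)=3, a(3)=5, a(4)=8, a(5)=13, a(6)=21, a(7)=34, a(8)=55, a(9)=89, a(10)=144.

Final answer: 144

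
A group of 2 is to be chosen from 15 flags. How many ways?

C(15,2) = 15!/(2! x (15-2)!).

Final answer: C(15,2) = 105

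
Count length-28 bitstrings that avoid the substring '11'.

Let a(n) count valid strings. If the last bit is 0 the prefix is any valid string of length n-1; if it is 1 the string must end in 01 with a valid prefix of length n-2. So a(n) = a(n-1) + a(n-2), a(1)=2, a(2)=3.
Computing successive values: a(1)=2, a(2)=3, a(3)=5, a(4)=8, a(5)=13, a(6)=21, a(7)=34, a(8)=55, a(9)=89, a(10)=144, a(11)=233, a(12)=377, a(13)=610, a(14)=987, a(15)=1597, a(16)=2584, a(17)=4181, a(18)=6765, a(19)=10946, a(20)=17711, a(21)=28657, a(22)=46368, a(23)=75025, a(24)=121393, a(25)=196418, a(26)=317811, a(27)=514229, a(28)=832040.

Final answer: 832040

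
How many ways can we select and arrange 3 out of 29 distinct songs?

P(29,3) = 29!/(29-3)! = 29!/26!.

Final answer: P(29,3) = 21924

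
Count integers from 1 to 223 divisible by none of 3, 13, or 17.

|div by 3|=74, |div by 13|=17, |div by 17|=13.
|div by 3&13|=5, |div by 3&17|=4, |div by 13&17|=1, |div by all|=0.
By inclusion-exclusion, divisible by at least one: 74+17+13-5-4-1+0 = 94.
Not divisible by any: 223 - 94.

Final answer: 129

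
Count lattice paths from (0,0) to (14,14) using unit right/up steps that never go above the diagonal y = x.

Total monotonic paths to (14,14): C(28,14) = 40116600.
Reflecting each bad path at its first crossing gives a bijection with paths to (13,15): C(28,15) = 37442160.
Valid Dyck paths: 40116600 - 37442160.
(Equivalently, C_{14} = C(28,14)/15 = 40116600/15.)

Final answer: C_{14} = 2674440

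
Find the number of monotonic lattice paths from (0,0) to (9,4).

Each path has 9 right steps and 4 up steps in some order (13 steps total).
Choose which 4 of the 13 steps are up: C(13,4).

Final answer: C(13,4) = 715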